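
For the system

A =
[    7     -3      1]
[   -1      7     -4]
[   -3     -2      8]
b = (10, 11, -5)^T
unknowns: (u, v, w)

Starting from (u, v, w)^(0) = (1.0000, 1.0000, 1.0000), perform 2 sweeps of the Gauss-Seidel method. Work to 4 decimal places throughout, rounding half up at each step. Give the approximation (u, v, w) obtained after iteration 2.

Iteration 1:
  u = (10 - (-3)·1.0000 - (1)·1.0000) / (7) = 1.7143
  v = (11 - (-1)·1.7143 - (-4)·1.0000) / (7) = 2.3878
  w = (-5 - (-3)·1.7143 - (-2)·2.3878) / (8) = 0.6148
Iteration 2:
  u = (10 - (-3)·2.3878 - (1)·0.6148) / (7) = 2.3641
  v = (11 - (-1)·2.3641 - (-4)·0.6148) / (7) = 2.2605
  w = (-5 - (-3)·2.3641 - (-2)·2.2605) / (8) = 0.8267

(2.3641, 2.2605, 0.8267)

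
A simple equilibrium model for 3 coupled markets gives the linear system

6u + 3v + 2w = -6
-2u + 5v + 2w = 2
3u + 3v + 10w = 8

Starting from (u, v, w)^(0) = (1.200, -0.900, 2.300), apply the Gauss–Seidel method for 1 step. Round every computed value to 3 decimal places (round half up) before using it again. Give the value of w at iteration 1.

1.509

Iteration 1:
  u = (-6 - (3)·-0.900 - (2)·2.300) / (6) = -1.317
  v = (2 - (-2)·-1.317 - (2)·2.300) / (5) = -1.047
  w = (8 - (3)·-1.317 - (3)·-1.047) / (10) = 1.509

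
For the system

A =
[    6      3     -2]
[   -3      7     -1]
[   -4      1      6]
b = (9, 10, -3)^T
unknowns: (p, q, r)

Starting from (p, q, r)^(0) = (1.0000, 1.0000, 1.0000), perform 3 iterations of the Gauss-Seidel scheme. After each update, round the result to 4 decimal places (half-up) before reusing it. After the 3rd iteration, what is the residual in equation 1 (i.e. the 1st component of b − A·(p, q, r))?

Iteration 1:
  p = (9 - (3)·1.0000 - (-2)·1.0000) / (6) = 1.3333
  q = (10 - (-3)·1.3333 - (-1)·1.0000) / (7) = 2.1428
  r = (-3 - (-4)·1.3333 - (1)·2.1428) / (6) = 0.0317
Iteration 2:
  p = (9 - (3)·2.1428 - (-2)·0.0317) / (6) = 0.4392
  q = (10 - (-3)·0.4392 - (-1)·0.0317) / (7) = 1.6213
  r = (-3 - (-4)·0.4392 - (1)·1.6213) / (6) = -0.4774
Iteration 3:
  p = (9 - (3)·1.6213 - (-2)·-0.4774) / (6) = 0.5302
  q = (10 - (-3)·0.5302 - (-1)·-0.4774) / (7) = 1.5876
  r = (-3 - (-4)·0.5302 - (1)·1.5876) / (6) = -0.4111
Residual b − A·x = (0.2338, 0.0663, -0.0002)

0.2338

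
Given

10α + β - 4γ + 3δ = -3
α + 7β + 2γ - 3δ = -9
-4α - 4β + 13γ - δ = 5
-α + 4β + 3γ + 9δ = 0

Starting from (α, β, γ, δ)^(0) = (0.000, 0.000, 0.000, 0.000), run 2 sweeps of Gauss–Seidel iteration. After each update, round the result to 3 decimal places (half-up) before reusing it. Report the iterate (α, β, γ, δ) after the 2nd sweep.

Iteration 1:
  α = (-3 - (1)·0.000 - (-4)·0.000 - (3)·0.000) / (10) = -0.300
  β = (-9 - (1)·-0.300 - (2)·0.000 - (-3)·0.000) / (7) = -1.243
  γ = (5 - (-4)·-0.300 - (-4)·-1.243 - (-1)·0.000) / (13) = -0.090
  δ = (0 - (-1)·-0.300 - (4)·-1.243 - (3)·-0.090) / (9) = 0.549
Iteration 2:
  α = (-3 - (1)·-1.243 - (-4)·-0.090 - (3)·0.549) / (10) = -0.376
  β = (-9 - (1)·-0.376 - (2)·-0.090 - (-3)·0.549) / (7) = -0.971
  γ = (5 - (-4)·-0.376 - (-4)·-0.971 - (-1)·0.549) / (13) = 0.012
  δ = (0 - (-1)·-0.376 - (4)·-0.971 - (3)·0.012) / (9) = 0.386

(-0.376, -0.971, 0.012, 0.386)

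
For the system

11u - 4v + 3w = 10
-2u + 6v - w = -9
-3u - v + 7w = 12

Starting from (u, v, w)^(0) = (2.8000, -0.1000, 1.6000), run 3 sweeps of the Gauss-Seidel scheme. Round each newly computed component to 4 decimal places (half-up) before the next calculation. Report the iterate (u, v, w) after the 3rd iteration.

(0.0487, -1.2239, 1.5603)

Iteration 1:
  u = (10 - (-4)·-0.1000 - (3)·1.6000) / (11) = 0.4364
  v = (-9 - (-2)·0.4364 - (-1)·1.6000) / (6) = -1.0879
  w = (12 - (-3)·0.4364 - (-1)·-1.0879) / (7) = 1.7459
Iteration 2:
  u = (10 - (-4)·-1.0879 - (3)·1.7459) / (11) = 0.0373
  v = (-9 - (-2)·0.0373 - (-1)·1.7459) / (6) = -1.1966
  w = (12 - (-3)·0.0373 - (-1)·-1.1966) / (7) = 1.5593
Iteration 3:
  u = (10 - (-4)·-1.1966 - (3)·1.5593) / (11) = 0.0487
  v = (-9 - (-2)·0.0487 - (-1)·1.5593) / (6) = -1.2239
  w = (12 - (-3)·0.0487 - (-1)·-1.2239) / (7) = 1.5603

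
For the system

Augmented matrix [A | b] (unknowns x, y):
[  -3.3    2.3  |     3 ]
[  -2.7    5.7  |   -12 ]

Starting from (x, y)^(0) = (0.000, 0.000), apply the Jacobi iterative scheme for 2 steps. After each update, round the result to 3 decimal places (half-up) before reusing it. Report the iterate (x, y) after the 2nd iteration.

(-2.376, -2.536)

Iteration 1:
  x = (3 - (2.3)·0.000) / (-3.3) = -0.909
  y = (-12 - (-2.7)·0.000) / (5.7) = -2.105
Iteration 2:
  x = (3 - (2.3)·-2.105) / (-3.3) = -2.376
  y = (-12 - (-2.7)·-0.909) / (5.7) = -2.536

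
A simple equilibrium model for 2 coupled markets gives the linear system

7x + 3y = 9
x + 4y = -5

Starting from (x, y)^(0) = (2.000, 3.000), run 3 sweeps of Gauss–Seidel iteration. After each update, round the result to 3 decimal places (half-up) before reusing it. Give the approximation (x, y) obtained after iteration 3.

Iteration 1:
  x = (9 - (3)·3.000) / (7) = 0.000
  y = (-5 - (1)·0.000) / (4) = -1.250
Iteration 2:
  x = (9 - (3)·-1.250) / (7) = 1.821
  y = (-5 - (1)·1.821) / (4) = -1.705
Iteration 3:
  x = (9 - (3)·-1.705) / (7) = 2.016
  y = (-5 - (1)·2.016) / (4) = -1.754

(2.016, -1.754)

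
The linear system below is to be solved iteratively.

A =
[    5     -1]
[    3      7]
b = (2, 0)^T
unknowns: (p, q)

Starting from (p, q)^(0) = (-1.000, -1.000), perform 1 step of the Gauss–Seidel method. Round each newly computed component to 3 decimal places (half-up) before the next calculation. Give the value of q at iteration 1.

-0.086

Iteration 1:
  p = (2 - (-1)·-1.000) / (5) = 0.200
  q = (0 - (3)·0.200) / (7) = -0.086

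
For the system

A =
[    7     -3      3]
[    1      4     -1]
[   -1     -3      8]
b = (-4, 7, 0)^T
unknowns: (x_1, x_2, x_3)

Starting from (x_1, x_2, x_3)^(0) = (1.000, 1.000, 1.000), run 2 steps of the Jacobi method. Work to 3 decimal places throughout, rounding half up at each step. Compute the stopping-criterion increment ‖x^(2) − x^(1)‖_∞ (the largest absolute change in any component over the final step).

Iteration 1:
  x_1 = (-4 - (-3)·1.000 - (3)·1.000) / (7) = -0.571
  x_2 = (7 - (1)·1.000 - (-1)·1.000) / (4) = 1.750
  x_3 = (0 - (-1)·1.000 - (-3)·1.000) / (8) = 0.500
Iteration 2:
  x_1 = (-4 - (-3)·1.750 - (3)·0.500) / (7) = -0.036
  x_2 = (7 - (1)·-0.571 - (-1)·0.500) / (4) = 2.018
  x_3 = (0 - (-1)·-0.571 - (-3)·1.750) / (8) = 0.585
Change: (0.535, 0.268, 0.085) → max |·| = 0.535

0.535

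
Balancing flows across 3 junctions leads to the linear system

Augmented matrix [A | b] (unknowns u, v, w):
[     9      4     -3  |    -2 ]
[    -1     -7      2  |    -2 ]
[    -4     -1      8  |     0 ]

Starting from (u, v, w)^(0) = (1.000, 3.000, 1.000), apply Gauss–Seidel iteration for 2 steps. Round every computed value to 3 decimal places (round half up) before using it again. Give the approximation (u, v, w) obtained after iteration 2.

(-0.726, 0.241, -0.333)

Iteration 1:
  u = (-2 - (4)·3.000 - (-3)·1.000) / (9) = -1.222
  v = (-2 - (-1)·-1.222 - (2)·1.000) / (-7) = 0.746
  w = (0 - (-4)·-1.222 - (-1)·0.746) / (8) = -0.518
Iteration 2:
  u = (-2 - (4)·0.746 - (-3)·-0.518) / (9) = -0.726
  v = (-2 - (-1)·-0.726 - (2)·-0.518) / (-7) = 0.241
  w = (0 - (-4)·-0.726 - (-1)·0.241) / (8) = -0.333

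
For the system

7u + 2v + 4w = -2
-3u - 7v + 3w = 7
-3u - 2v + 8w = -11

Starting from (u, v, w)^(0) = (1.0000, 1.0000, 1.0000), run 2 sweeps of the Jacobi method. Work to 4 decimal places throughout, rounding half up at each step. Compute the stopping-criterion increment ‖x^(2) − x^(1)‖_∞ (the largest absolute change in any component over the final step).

Iteration 1:
  u = (-2 - (2)·1.0000 - (4)·1.0000) / (7) = -1.1429
  v = (7 - (-3)·1.0000 - (3)·1.0000) / (-7) = -1.0000
  w = (-11 - (-3)·1.0000 - (-2)·1.0000) / (8) = -0.7500
Iteration 2:
  u = (-2 - (2)·-1.0000 - (4)·-0.7500) / (7) = 0.4286
  v = (7 - (-3)·-1.1429 - (3)·-0.7500) / (-7) = -0.8316
  w = (-11 - (-3)·-1.1429 - (-2)·-1.0000) / (8) = -2.0536
Change: (1.5715, 0.1684, -1.3036) → max |·| = 1.5715

1.5715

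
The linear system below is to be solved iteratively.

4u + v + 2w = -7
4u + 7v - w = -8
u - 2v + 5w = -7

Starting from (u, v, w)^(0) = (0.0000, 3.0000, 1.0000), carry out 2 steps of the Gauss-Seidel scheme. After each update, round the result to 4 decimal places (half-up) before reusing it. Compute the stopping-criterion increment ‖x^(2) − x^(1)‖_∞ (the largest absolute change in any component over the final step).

1.3286

Iteration 1:
  u = (-7 - (1)·3.0000 - (2)·1.0000) / (4) = -3.0000
  v = (-8 - (4)·-3.0000 - (-1)·1.0000) / (7) = 0.7143
  w = (-7 - (1)·-3.0000 - (-2)·0.7143) / (5) = -0.5143
Iteration 2:
  u = (-7 - (1)·0.7143 - (2)·-0.5143) / (4) = -1.6714
  v = (-8 - (4)·-1.6714 - (-1)·-0.5143) / (7) = -0.2612
  w = (-7 - (1)·-1.6714 - (-2)·-0.2612) / (5) = -1.1702
Change: (1.3286, -0.9755, -0.6559) → max |·| = 1.3286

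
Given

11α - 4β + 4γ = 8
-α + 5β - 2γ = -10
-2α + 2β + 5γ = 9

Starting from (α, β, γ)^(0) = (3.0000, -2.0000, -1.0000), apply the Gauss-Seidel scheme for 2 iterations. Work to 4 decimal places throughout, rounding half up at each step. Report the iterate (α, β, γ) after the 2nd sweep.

Iteration 1:
  α = (8 - (-4)·-2.0000 - (4)·-1.0000) / (11) = 0.3636
  β = (-10 - (-1)·0.3636 - (-2)·-1.0000) / (5) = -2.3273
  γ = (9 - (-2)·0.3636 - (2)·-2.3273) / (5) = 2.8764
Iteration 2:
  α = (8 - (-4)·-2.3273 - (4)·2.8764) / (11) = -1.1650
  β = (-10 - (-1)·-1.1650 - (-2)·2.8764) / (5) = -1.0824
  γ = (9 - (-2)·-1.1650 - (2)·-1.0824) / (5) = 1.7670

(-1.1650, -1.0824, 1.7670)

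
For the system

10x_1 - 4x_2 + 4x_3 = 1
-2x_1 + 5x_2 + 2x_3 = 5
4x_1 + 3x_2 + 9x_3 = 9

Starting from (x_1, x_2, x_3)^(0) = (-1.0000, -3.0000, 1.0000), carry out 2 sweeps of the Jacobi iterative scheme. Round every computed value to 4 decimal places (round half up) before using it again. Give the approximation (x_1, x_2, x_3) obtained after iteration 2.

Iteration 1:
  x_1 = (1 - (-4)·-3.0000 - (4)·1.0000) / (10) = -1.5000
  x_2 = (5 - (-2)·-1.0000 - (2)·1.0000) / (5) = 0.2000
  x_3 = (9 - (4)·-1.0000 - (3)·-3.0000) / (9) = 2.4444
Iteration 2:
  x_1 = (1 - (-4)·0.2000 - (4)·2.4444) / (10) = -0.7978
  x_2 = (5 - (-2)·-1.5000 - (2)·2.4444) / (5) = -0.5778
  x_3 = (9 - (4)·-1.5000 - (3)·0.2000) / (9) = 1.6000

(-0.7978, -0.5778, 1.6000)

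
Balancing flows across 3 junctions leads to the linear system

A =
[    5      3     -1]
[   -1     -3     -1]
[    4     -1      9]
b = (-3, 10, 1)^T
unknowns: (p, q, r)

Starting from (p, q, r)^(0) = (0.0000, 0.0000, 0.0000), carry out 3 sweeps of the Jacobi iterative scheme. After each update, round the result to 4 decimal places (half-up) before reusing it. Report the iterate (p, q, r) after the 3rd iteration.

(1.3037, -3.8099, -0.8732)

Iteration 1:
  p = (-3 - (3)·0.0000 - (-1)·0.0000) / (5) = -0.6000
  q = (10 - (-1)·0.0000 - (-1)·0.0000) / (-3) = -3.3333
  r = (1 - (4)·0.0000 - (-1)·0.0000) / (9) = 0.1111
Iteration 2:
  p = (-3 - (3)·-3.3333 - (-1)·0.1111) / (5) = 1.4222
  q = (10 - (-1)·-0.6000 - (-1)·0.1111) / (-3) = -3.1704
  r = (1 - (4)·-0.6000 - (-1)·-3.3333) / (9) = 0.0074
Iteration 3:
  p = (-3 - (3)·-3.1704 - (-1)·0.0074) / (5) = 1.3037
  q = (10 - (-1)·1.4222 - (-1)·0.0074) / (-3) = -3.8099
  r = (1 - (4)·1.4222 - (-1)·-3.1704) / (9) = -0.8732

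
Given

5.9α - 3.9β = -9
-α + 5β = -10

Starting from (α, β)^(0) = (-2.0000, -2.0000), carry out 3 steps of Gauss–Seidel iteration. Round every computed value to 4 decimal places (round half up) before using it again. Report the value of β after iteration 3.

-2.6547

Iteration 1:
  α = (-9 - (-3.9)·-2.0000) / (5.9) = -2.8475
  β = (-10 - (-1)·-2.8475) / (5) = -2.5695
Iteration 2:
  α = (-9 - (-3.9)·-2.5695) / (5.9) = -3.2239
  β = (-10 - (-1)·-3.2239) / (5) = -2.6448
Iteration 3:
  α = (-9 - (-3.9)·-2.6448) / (5.9) = -3.2737
  β = (-10 - (-1)·-3.2737) / (5) = -2.6547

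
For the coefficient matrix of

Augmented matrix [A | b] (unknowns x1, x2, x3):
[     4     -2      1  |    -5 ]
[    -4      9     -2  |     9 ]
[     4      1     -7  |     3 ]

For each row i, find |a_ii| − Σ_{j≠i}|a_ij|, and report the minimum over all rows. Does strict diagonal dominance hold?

1

row 1: |4| − (2+1) = 1
row 2: |9| − (4+2) = 3
row 3: |-7| − (4+1) = 2
minimum over rows = 1 → strictly diagonally dominant (convergence guaranteed)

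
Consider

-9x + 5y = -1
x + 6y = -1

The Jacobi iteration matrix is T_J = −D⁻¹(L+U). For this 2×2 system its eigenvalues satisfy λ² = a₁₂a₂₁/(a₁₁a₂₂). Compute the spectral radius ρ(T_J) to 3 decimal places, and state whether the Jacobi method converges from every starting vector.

0.304

a₁₂a₂₁/(a₁₁a₂₂) = (5)·(1) / ((-9)·(6)) = -0.092593
ρ = √|-0.092593| = √0.092593 = 0.304
ρ < 1, so Jacobi converges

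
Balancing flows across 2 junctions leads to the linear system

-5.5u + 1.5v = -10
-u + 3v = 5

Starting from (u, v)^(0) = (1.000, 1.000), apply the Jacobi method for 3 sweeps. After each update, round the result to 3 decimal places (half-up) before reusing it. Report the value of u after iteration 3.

Iteration 1:
  u = (-10 - (1.5)·1.000) / (-5.5) = 2.091
  v = (5 - (-1)·1.000) / (3) = 2.000
Iteration 2:
  u = (-10 - (1.5)·2.000) / (-5.5) = 2.364
  v = (5 - (-1)·2.091) / (3) = 2.364
Iteration 3:
  u = (-10 - (1.5)·2.364) / (-5.5) = 2.463
  v = (5 - (-1)·2.364) / (3) = 2.455

2.463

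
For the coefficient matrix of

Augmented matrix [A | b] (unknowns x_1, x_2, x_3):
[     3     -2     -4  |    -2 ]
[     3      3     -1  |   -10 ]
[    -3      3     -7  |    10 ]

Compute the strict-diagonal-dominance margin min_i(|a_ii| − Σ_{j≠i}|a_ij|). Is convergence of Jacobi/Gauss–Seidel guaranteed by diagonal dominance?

-3

row 1: |3| − (2+4) = -3
row 2: |3| − (3+1) = -1
row 3: |-7| − (3+3) = 1
minimum over rows = -3 → not strictly diagonally dominant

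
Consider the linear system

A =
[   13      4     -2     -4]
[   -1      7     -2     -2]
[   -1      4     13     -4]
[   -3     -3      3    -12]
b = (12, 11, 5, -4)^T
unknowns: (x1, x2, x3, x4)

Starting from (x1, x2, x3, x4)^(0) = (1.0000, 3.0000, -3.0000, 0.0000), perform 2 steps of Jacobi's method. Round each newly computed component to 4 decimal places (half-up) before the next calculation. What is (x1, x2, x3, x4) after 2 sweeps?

Iteration 1:
  x1 = (12 - (4)·3.0000 - (-2)·-3.0000 - (-4)·0.0000) / (13) = -0.4615
  x2 = (11 - (-1)·1.0000 - (-2)·-3.0000 - (-2)·0.0000) / (7) = 0.8571
  x3 = (5 - (-1)·1.0000 - (4)·3.0000 - (-4)·0.0000) / (13) = -0.4615
  x4 = (-4 - (-3)·1.0000 - (-3)·3.0000 - (3)·-3.0000) / (-12) = -1.4167
Iteration 2:
  x1 = (12 - (4)·0.8571 - (-2)·-0.4615 - (-4)·-1.4167) / (13) = 0.1524
  x2 = (11 - (-1)·-0.4615 - (-2)·-0.4615 - (-2)·-1.4167) / (7) = 0.9689
  x3 = (5 - (-1)·-0.4615 - (4)·0.8571 - (-4)·-1.4167) / (13) = -0.3505
  x4 = (-4 - (-3)·-0.4615 - (-3)·0.8571 - (3)·-0.4615) / (-12) = 0.1191

(0.1524, 0.9689, -0.3505, 0.1191)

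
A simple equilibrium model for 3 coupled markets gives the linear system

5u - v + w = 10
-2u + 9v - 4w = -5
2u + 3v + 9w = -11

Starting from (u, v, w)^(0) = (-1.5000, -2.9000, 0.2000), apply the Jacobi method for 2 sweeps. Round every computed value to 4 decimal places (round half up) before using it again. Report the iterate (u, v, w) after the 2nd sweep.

Iteration 1:
  u = (10 - (-1)·-2.9000 - (1)·0.2000) / (5) = 1.3800
  v = (-5 - (-2)·-1.5000 - (-4)·0.2000) / (9) = -0.8000
  w = (-11 - (2)·-1.5000 - (3)·-2.9000) / (9) = 0.0778
Iteration 2:
  u = (10 - (-1)·-0.8000 - (1)·0.0778) / (5) = 1.8244
  v = (-5 - (-2)·1.3800 - (-4)·0.0778) / (9) = -0.2143
  w = (-11 - (2)·1.3800 - (3)·-0.8000) / (9) = -1.2622

(1.8244, -0.2143, -1.2622)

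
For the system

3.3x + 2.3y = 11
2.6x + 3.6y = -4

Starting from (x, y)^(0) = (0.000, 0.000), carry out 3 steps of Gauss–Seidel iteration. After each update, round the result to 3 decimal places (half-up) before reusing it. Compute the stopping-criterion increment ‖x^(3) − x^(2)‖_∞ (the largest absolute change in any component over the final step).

Iteration 1:
  x = (11 - (2.3)·0.000) / (3.3) = 3.333
  y = (-4 - (2.6)·3.333) / (3.6) = -3.518
Iteration 2:
  x = (11 - (2.3)·-3.518) / (3.3) = 5.785
  y = (-4 - (2.6)·5.785) / (3.6) = -5.289
Iteration 3:
  x = (11 - (2.3)·-5.289) / (3.3) = 7.020
  y = (-4 - (2.6)·7.020) / (3.6) = -6.181
Change: (1.235, -0.892) → max |·| = 1.235

1.235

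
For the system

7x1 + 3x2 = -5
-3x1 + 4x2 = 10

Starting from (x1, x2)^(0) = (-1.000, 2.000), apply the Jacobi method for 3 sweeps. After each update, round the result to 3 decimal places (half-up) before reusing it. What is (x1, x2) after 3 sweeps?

Iteration 1:
  x1 = (-5 - (3)·2.000) / (7) = -1.571
  x2 = (10 - (-3)·-1.000) / (4) = 1.750
Iteration 2:
  x1 = (-5 - (3)·1.750) / (7) = -1.464
  x2 = (10 - (-3)·-1.571) / (4) = 1.322
Iteration 3:
  x1 = (-5 - (3)·1.322) / (7) = -1.281
  x2 = (10 - (-3)·-1.464) / (4) = 1.402

(-1.281, 1.402)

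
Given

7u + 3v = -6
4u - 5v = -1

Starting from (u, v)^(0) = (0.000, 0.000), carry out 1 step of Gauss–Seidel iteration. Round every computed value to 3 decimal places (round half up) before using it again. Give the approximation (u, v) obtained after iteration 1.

(-0.857, -0.486)

Iteration 1:
  u = (-6 - (3)·0.000) / (7) = -0.857
  v = (-1 - (4)·-0.857) / (-5) = -0.486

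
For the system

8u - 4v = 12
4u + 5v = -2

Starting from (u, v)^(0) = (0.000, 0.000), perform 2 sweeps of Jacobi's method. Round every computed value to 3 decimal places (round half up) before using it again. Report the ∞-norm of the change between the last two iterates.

Iteration 1:
  u = (12 - (-4)·0.000) / (8) = 1.500
  v = (-2 - (4)·0.000) / (5) = -0.400
Iteration 2:
  u = (12 - (-4)·-0.400) / (8) = 1.300
  v = (-2 - (4)·1.500) / (5) = -1.600
Change: (-0.200, -1.200) → max |·| = 1.200

1.200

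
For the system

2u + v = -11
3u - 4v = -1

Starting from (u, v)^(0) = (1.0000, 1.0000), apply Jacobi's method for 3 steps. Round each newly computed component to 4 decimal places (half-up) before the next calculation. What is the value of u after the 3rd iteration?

-3.3750

Iteration 1:
  u = (-11 - (1)·1.0000) / (2) = -6.0000
  v = (-1 - (3)·1.0000) / (-4) = 1.0000
Iteration 2:
  u = (-11 - (1)·1.0000) / (2) = -6.0000
  v = (-1 - (3)·-6.0000) / (-4) = -4.2500
Iteration 3:
  u = (-11 - (1)·-4.2500) / (2) = -3.3750
  v = (-1 - (3)·-6.0000) / (-4) = -4.2500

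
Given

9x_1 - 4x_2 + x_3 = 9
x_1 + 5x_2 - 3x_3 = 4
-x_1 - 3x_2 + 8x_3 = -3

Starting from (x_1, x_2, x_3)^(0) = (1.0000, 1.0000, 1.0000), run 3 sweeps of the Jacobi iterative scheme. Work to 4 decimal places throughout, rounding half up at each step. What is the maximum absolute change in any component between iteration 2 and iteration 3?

Iteration 1:
  x_1 = (9 - (-4)·1.0000 - (1)·1.0000) / (9) = 1.3333
  x_2 = (4 - (1)·1.0000 - (-3)·1.0000) / (5) = 1.2000
  x_3 = (-3 - (-1)·1.0000 - (-3)·1.0000) / (8) = 0.1250
Iteration 2:
  x_1 = (9 - (-4)·1.2000 - (1)·0.1250) / (9) = 1.5194
  x_2 = (4 - (1)·1.3333 - (-3)·0.1250) / (5) = 0.6083
  x_3 = (-3 - (-1)·1.3333 - (-3)·1.2000) / (8) = 0.2417
Iteration 3:
  x_1 = (9 - (-4)·0.6083 - (1)·0.2417) / (9) = 1.2435
  x_2 = (4 - (1)·1.5194 - (-3)·0.2417) / (5) = 0.6411
  x_3 = (-3 - (-1)·1.5194 - (-3)·0.6083) / (8) = 0.0430
Change: (-0.2759, 0.0328, -0.1987) → max |·| = 0.2759

0.2759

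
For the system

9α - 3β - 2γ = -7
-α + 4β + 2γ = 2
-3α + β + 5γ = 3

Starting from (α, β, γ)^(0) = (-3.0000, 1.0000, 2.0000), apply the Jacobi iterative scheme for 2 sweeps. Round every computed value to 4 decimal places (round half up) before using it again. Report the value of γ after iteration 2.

0.8500

Iteration 1:
  α = (-7 - (-3)·1.0000 - (-2)·2.0000) / (9) = 0.0000
  β = (2 - (-1)·-3.0000 - (2)·2.0000) / (4) = -1.2500
  γ = (3 - (-3)·-3.0000 - (1)·1.0000) / (5) = -1.4000
Iteration 2:
  α = (-7 - (-3)·-1.2500 - (-2)·-1.4000) / (9) = -1.5056
  β = (2 - (-1)·0.0000 - (2)·-1.4000) / (4) = 1.2000
  γ = (3 - (-3)·0.0000 - (1)·-1.2500) / (5) = 0.8500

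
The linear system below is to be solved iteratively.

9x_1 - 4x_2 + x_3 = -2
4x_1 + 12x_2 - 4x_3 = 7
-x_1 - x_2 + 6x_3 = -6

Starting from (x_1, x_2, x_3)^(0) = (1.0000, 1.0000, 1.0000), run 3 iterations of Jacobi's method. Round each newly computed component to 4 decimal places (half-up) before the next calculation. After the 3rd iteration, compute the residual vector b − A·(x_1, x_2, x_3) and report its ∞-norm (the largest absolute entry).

Iteration 1:
  x_1 = (-2 - (-4)·1.0000 - (1)·1.0000) / (9) = 0.1111
  x_2 = (7 - (4)·1.0000 - (-4)·1.0000) / (12) = 0.5833
  x_3 = (-6 - (-1)·1.0000 - (-1)·1.0000) / (6) = -0.6667
Iteration 2:
  x_1 = (-2 - (-4)·0.5833 - (1)·-0.6667) / (9) = 0.1111
  x_2 = (7 - (4)·0.1111 - (-4)·-0.6667) / (12) = 0.3241
  x_3 = (-6 - (-1)·0.1111 - (-1)·0.5833) / (6) = -0.8843
Iteration 3:
  x_1 = (-2 - (-4)·0.3241 - (1)·-0.8843) / (9) = 0.0201
  x_2 = (7 - (4)·0.1111 - (-4)·-0.8843) / (12) = 0.2515
  x_3 = (-6 - (-1)·0.1111 - (-1)·0.3241) / (6) = -0.9275
Residual b − A·x = (-0.2474, 0.1916, -0.1634); ∞-norm = 0.2474

0.2474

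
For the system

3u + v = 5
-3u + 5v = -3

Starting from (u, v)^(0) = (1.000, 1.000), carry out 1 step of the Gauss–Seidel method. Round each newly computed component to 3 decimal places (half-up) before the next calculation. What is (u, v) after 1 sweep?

(1.333, 0.200)

Iteration 1:
  u = (5 - (1)·1.000) / (3) = 1.333
  v = (-3 - (-3)·1.333) / (5) = 0.200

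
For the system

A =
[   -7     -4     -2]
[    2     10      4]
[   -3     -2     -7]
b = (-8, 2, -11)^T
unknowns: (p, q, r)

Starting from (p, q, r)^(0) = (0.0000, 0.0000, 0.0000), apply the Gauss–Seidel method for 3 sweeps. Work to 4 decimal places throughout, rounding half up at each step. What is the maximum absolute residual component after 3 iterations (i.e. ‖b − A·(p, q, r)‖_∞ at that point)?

Iteration 1:
  p = (-8 - (-4)·0.0000 - (-2)·0.0000) / (-7) = 1.1429
  q = (2 - (2)·1.1429 - (4)·0.0000) / (10) = -0.0286
  r = (-11 - (-3)·1.1429 - (-2)·-0.0286) / (-7) = 1.0898
Iteration 2:
  p = (-8 - (-4)·-0.0286 - (-2)·1.0898) / (-7) = 0.8478
  q = (2 - (2)·0.8478 - (4)·1.0898) / (10) = -0.4055
  r = (-11 - (-3)·0.8478 - (-2)·-0.4055) / (-7) = 1.3239
Iteration 3:
  p = (-8 - (-4)·-0.4055 - (-2)·1.3239) / (-7) = 0.9963
  q = (2 - (2)·0.9963 - (4)·1.3239) / (10) = -0.5288
  r = (-11 - (-3)·0.9963 - (-2)·-0.5288) / (-7) = 1.2955
Residual b − A·x = (-0.5501, 0.1134, -0.0002); ∞-norm = 0.5501

0.5501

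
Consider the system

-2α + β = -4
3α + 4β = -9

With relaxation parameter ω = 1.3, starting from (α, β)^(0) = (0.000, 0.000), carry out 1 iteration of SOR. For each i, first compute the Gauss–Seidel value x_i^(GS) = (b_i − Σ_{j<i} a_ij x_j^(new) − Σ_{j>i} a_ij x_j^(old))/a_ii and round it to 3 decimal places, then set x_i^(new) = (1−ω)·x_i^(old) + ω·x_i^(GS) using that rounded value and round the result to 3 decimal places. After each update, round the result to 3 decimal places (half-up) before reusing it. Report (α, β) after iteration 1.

(2.600, -5.460)

Iteration 1:
  α: GS value = (-4 - (1)·0.000) / (-2) = 2.000;  α ← (1−ω)·0.000 + ω·2.000 = 2.600
  β: GS value = (-9 - (3)·2.600) / (4) = -4.200;  β ← (1−ω)·0.000 + ω·-4.200 = -5.460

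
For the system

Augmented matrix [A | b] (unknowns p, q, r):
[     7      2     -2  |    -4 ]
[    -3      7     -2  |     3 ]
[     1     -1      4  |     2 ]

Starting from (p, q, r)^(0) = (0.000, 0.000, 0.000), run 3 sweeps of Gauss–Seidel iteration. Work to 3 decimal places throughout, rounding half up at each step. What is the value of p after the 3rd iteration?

-0.493

Iteration 1:
  p = (-4 - (2)·0.000 - (-2)·0.000) / (7) = -0.571
  q = (3 - (-3)·-0.571 - (-2)·0.000) / (7) = 0.184
  r = (2 - (1)·-0.571 - (-1)·0.184) / (4) = 0.689
Iteration 2:
  p = (-4 - (2)·0.184 - (-2)·0.689) / (7) = -0.427
  q = (3 - (-3)·-0.427 - (-2)·0.689) / (7) = 0.442
  r = (2 - (1)·-0.427 - (-1)·0.442) / (4) = 0.717
Iteration 3:
  p = (-4 - (2)·0.442 - (-2)·0.717) / (7) = -0.493
  q = (3 - (-3)·-0.493 - (-2)·0.717) / (7) = 0.422
  r = (2 - (1)·-0.493 - (-1)·0.422) / (4) = 0.729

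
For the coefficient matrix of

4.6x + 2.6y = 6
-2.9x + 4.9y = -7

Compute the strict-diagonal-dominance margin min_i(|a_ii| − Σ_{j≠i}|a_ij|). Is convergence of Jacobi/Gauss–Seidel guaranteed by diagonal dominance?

2

row 1: |4.6| − (2.6) = 2
row 2: |4.9| − (2.9) = 2
minimum over rows = 2 → strictly diagonally dominant (convergence guaranteed)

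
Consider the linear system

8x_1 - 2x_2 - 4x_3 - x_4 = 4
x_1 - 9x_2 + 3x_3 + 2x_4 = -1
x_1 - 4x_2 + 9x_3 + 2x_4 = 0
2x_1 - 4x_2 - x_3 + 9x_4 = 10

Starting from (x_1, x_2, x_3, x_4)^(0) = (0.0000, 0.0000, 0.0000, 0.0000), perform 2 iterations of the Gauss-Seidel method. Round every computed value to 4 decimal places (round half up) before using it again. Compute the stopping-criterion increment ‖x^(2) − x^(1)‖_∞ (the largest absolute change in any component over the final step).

0.2659

Iteration 1:
  x_1 = (4 - (-2)·0.0000 - (-4)·0.0000 - (-1)·0.0000) / (8) = 0.5000
  x_2 = (-1 - (1)·0.5000 - (3)·0.0000 - (2)·0.0000) / (-9) = 0.1667
  x_3 = (0 - (1)·0.5000 - (-4)·0.1667 - (2)·0.0000) / (9) = 0.0185
  x_4 = (10 - (2)·0.5000 - (-4)·0.1667 - (-1)·0.0185) / (9) = 1.0761
Iteration 2:
  x_1 = (4 - (-2)·0.1667 - (-4)·0.0185 - (-1)·1.0761) / (8) = 0.6854
  x_2 = (-1 - (1)·0.6854 - (3)·0.0185 - (2)·1.0761) / (-9) = 0.4326
  x_3 = (0 - (1)·0.6854 - (-4)·0.4326 - (2)·1.0761) / (9) = -0.1230
  x_4 = (10 - (2)·0.6854 - (-4)·0.4326 - (-1)·-0.1230) / (9) = 1.1374
Change: (0.1854, 0.2659, -0.1415, 0.0613) → max |·| = 0.2659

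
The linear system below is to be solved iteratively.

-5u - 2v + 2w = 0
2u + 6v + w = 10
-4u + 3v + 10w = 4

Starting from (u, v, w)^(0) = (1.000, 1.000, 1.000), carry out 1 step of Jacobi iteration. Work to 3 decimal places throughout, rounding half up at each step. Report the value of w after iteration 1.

Iteration 1:
  u = (0 - (-2)·1.000 - (2)·1.000) / (-5) = 0.000
  v = (10 - (2)·1.000 - (1)·1.000) / (6) = 1.167
  w = (4 - (-4)·1.000 - (3)·1.000) / (10) = 0.500

0.500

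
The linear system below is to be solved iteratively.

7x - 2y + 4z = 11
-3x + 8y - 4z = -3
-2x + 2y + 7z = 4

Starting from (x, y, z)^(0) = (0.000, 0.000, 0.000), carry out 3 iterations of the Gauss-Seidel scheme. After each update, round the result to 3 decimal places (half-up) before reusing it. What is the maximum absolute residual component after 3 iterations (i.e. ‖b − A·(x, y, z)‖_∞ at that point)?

0.341

Iteration 1:
  x = (11 - (-2)·0.000 - (4)·0.000) / (7) = 1.571
  y = (-3 - (-3)·1.571 - (-4)·0.000) / (8) = 0.214
  z = (4 - (-2)·1.571 - (2)·0.214) / (7) = 0.959
Iteration 2:
  x = (11 - (-2)·0.214 - (4)·0.959) / (7) = 1.085
  y = (-3 - (-3)·1.085 - (-4)·0.959) / (8) = 0.511
  z = (4 - (-2)·1.085 - (2)·0.511) / (7) = 0.735
Iteration 3:
  x = (11 - (-2)·0.511 - (4)·0.735) / (7) = 1.297
  y = (-3 - (-3)·1.297 - (-4)·0.735) / (8) = 0.479
  z = (4 - (-2)·1.297 - (2)·0.479) / (7) = 0.805
Residual b − A·x = (-0.341, 0.279, 0.001); ∞-norm = 0.341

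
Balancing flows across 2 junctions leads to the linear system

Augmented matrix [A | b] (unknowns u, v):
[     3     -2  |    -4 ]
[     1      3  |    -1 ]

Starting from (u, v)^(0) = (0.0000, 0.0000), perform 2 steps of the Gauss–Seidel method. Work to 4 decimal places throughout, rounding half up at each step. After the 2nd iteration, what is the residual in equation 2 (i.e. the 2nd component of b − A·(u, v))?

Iteration 1:
  u = (-4 - (-2)·0.0000) / (3) = -1.3333
  v = (-1 - (1)·-1.3333) / (3) = 0.1111
Iteration 2:
  u = (-4 - (-2)·0.1111) / (3) = -1.2593
  v = (-1 - (1)·-1.2593) / (3) = 0.0864
Residual b − A·x = (-0.0493, 0.0001)

0.0001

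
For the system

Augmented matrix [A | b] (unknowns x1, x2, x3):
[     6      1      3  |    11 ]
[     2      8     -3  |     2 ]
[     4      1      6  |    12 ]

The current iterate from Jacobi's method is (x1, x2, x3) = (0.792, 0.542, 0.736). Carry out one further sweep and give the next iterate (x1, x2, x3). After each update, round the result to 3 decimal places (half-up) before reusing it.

(1.375, 0.328, 1.382)

One sweep:
  x1 = (11 - (1)·0.542 - (3)·0.736) / (6) = 1.375
  x2 = (2 - (2)·0.792 - (-3)·0.736) / (8) = 0.328
  x3 = (12 - (4)·0.792 - (1)·0.542) / (6) = 1.382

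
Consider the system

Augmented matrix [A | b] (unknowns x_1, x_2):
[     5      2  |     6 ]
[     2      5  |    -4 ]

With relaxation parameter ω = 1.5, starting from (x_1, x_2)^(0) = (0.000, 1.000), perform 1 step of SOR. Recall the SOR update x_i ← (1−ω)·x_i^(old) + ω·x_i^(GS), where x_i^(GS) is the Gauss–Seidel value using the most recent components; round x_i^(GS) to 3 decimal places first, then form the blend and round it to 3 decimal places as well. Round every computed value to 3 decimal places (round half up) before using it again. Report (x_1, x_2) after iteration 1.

(1.200, -2.420)

Iteration 1:
  x_1: GS value = (6 - (2)·1.000) / (5) = 0.800;  x_1 ← (1−ω)·0.000 + ω·0.800 = 1.200
  x_2: GS value = (-4 - (2)·1.200) / (5) = -1.280;  x_2 ← (1−ω)·1.000 + ω·-1.280 = -2.420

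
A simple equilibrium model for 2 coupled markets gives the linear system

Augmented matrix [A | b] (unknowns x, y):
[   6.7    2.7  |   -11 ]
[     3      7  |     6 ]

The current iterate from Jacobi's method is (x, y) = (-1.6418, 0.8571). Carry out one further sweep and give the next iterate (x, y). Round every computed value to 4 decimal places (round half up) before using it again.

One sweep:
  x = (-11 - (2.7)·0.8571) / (6.7) = -1.9872
  y = (6 - (3)·-1.6418) / (7) = 1.5608

(-1.9872, 1.5608)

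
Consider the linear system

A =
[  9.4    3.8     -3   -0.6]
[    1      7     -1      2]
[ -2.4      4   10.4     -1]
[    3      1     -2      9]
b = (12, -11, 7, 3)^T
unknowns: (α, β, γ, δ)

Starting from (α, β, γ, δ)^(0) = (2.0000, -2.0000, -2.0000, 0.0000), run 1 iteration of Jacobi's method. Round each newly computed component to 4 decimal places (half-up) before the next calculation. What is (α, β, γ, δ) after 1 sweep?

(1.4468, -2.1429, 1.9038, -0.5556)

Iteration 1:
  α = (12 - (3.8)·-2.0000 - (-3)·-2.0000 - (-0.6)·0.0000) / (9.4) = 1.4468
  β = (-11 - (1)·2.0000 - (-1)·-2.0000 - (2)·0.0000) / (7) = -2.1429
  γ = (7 - (-2.4)·2.0000 - (4)·-2.0000 - (-1)·0.0000) / (10.4) = 1.9038
  δ = (3 - (3)·2.0000 - (1)·-2.0000 - (-2)·-2.0000) / (9) = -0.5556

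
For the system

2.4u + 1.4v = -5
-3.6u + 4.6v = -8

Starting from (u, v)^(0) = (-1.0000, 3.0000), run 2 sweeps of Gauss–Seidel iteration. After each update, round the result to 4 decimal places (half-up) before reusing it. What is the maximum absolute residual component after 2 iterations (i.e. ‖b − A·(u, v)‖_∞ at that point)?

4.9461

Iteration 1:
  u = (-5 - (1.4)·3.0000) / (2.4) = -3.8333
  v = (-8 - (-3.6)·-3.8333) / (4.6) = -4.7391
Iteration 2:
  u = (-5 - (1.4)·-4.7391) / (2.4) = 0.6811
  v = (-8 - (-3.6)·0.6811) / (4.6) = -1.2061
Residual b − A·x = (-4.9461, 0.0000); ∞-norm = 4.9461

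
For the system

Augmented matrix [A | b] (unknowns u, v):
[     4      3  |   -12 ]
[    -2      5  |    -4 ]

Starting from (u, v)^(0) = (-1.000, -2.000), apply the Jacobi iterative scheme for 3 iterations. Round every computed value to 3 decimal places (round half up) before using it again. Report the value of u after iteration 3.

-1.950

Iteration 1:
  u = (-12 - (3)·-2.000) / (4) = -1.500
  v = (-4 - (-2)·-1.000) / (5) = -1.200
Iteration 2:
  u = (-12 - (3)·-1.200) / (4) = -2.100
  v = (-4 - (-2)·-1.500) / (5) = -1.400
Iteration 3:
  u = (-12 - (3)·-1.400) / (4) = -1.950
  v = (-4 - (-2)·-2.100) / (5) = -1.640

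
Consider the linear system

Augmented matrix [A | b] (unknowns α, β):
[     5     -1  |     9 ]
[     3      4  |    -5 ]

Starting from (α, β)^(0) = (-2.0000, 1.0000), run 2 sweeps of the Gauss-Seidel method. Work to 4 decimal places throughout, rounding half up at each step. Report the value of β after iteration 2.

-2.1875

Iteration 1:
  α = (9 - (-1)·1.0000) / (5) = 2.0000
  β = (-5 - (3)·2.0000) / (4) = -2.7500
Iteration 2:
  α = (9 - (-1)·-2.7500) / (5) = 1.2500
  β = (-5 - (3)·1.2500) / (4) = -2.1875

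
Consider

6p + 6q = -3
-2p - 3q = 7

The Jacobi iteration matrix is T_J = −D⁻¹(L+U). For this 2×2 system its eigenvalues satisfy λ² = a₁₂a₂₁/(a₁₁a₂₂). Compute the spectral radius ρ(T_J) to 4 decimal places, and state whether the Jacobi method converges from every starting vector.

0.8165

a₁₂a₂₁/(a₁₁a₂₂) = (6)·(-2) / ((6)·(-3)) = 0.666667
ρ = √|0.666667| = √0.666667 = 0.8165
ρ < 1, so Jacobi converges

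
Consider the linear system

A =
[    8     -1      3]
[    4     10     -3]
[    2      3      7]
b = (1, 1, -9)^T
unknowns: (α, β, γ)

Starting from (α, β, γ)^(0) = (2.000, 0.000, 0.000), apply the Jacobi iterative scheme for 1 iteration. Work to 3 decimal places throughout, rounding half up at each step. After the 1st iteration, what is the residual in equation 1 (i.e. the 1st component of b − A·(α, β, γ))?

Iteration 1:
  α = (1 - (-1)·0.000 - (3)·0.000) / (8) = 0.125
  β = (1 - (4)·2.000 - (-3)·0.000) / (10) = -0.700
  γ = (-9 - (2)·2.000 - (3)·0.000) / (7) = -1.857
Residual b − A·x = (4.871, 1.929, 5.849)

4.871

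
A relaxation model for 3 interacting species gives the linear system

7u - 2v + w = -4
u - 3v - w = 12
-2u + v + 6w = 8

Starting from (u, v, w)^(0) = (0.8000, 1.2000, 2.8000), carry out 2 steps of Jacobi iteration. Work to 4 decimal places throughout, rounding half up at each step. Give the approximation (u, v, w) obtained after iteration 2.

(-2.1048, -4.6762, 1.9016)

Iteration 1:
  u = (-4 - (-2)·1.2000 - (1)·2.8000) / (7) = -0.6286
  v = (12 - (1)·0.8000 - (-1)·2.8000) / (-3) = -4.6667
  w = (8 - (-2)·0.8000 - (1)·1.2000) / (6) = 1.4000
Iteration 2:
  u = (-4 - (-2)·-4.6667 - (1)·1.4000) / (7) = -2.1048
  v = (12 - (1)·-0.6286 - (-1)·1.4000) / (-3) = -4.6762
  w = (8 - (-2)·-0.6286 - (1)·-4.6667) / (6) = 1.9016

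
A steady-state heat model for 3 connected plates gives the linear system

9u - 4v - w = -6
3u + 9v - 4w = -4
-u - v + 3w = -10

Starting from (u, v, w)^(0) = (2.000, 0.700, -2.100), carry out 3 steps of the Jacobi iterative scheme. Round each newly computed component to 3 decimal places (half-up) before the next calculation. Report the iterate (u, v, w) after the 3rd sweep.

Iteration 1:
  u = (-6 - (-4)·0.700 - (-1)·-2.100) / (9) = -0.589
  v = (-4 - (3)·2.000 - (-4)·-2.100) / (9) = -2.044
  w = (-10 - (-1)·2.000 - (-1)·0.700) / (3) = -2.433
Iteration 2:
  u = (-6 - (-4)·-2.044 - (-1)·-2.433) / (9) = -1.845
  v = (-4 - (3)·-0.589 - (-4)·-2.433) / (9) = -1.329
  w = (-10 - (-1)·-0.589 - (-1)·-2.044) / (3) = -4.211
Iteration 3:
  u = (-6 - (-4)·-1.329 - (-1)·-4.211) / (9) = -1.725
  v = (-4 - (3)·-1.845 - (-4)·-4.211) / (9) = -1.701
  w = (-10 - (-1)·-1.845 - (-1)·-1.329) / (3) = -4.391

(-1.725, -1.701, -4.391)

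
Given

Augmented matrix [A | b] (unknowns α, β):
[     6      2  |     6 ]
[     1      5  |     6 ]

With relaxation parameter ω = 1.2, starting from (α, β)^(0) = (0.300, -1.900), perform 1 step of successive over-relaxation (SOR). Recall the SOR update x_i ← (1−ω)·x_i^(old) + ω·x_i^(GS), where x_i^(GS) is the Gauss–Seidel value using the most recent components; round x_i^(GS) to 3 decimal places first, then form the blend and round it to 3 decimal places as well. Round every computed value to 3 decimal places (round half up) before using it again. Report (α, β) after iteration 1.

(1.900, 1.364)

Iteration 1:
  α: GS value = (6 - (2)·-1.900) / (6) = 1.633;  α ← (1−ω)·0.300 + ω·1.633 = 1.900
  β: GS value = (6 - (1)·1.900) / (5) = 0.820;  β ← (1−ω)·-1.900 + ω·0.820 = 1.364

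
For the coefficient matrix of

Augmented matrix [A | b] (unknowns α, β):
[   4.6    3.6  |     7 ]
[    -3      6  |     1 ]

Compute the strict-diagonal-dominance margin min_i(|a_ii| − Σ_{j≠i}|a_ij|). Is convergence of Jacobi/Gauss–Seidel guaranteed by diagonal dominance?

1

row 1: |4.6| − (3.6) = 1
row 2: |6| − (3) = 3
minimum over rows = 1 → strictly diagonally dominant (convergence guaranteed)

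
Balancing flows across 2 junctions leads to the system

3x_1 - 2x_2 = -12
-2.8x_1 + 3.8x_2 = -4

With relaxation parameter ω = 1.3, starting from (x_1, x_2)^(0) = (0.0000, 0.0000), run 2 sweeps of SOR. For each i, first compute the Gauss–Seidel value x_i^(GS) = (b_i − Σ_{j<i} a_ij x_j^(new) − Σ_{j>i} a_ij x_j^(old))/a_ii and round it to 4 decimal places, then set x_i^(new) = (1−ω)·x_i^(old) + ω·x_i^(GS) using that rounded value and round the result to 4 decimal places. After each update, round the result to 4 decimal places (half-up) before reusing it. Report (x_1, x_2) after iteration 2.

(-9.1429, -8.2215)

Iteration 1:
  x_1: GS value = (-12 - (-2)·0.0000) / (3) = -4.0000;  x_1 ← (1−ω)·0.0000 + ω·-4.0000 = -5.2000
  x_2: GS value = (-4 - (-2.8)·-5.2000) / (3.8) = -4.8842;  x_2 ← (1−ω)·0.0000 + ω·-4.8842 = -6.3495
Iteration 2:
  x_1: GS value = (-12 - (-2)·-6.3495) / (3) = -8.2330;  x_1 ← (1−ω)·-5.2000 + ω·-8.2330 = -9.1429
  x_2: GS value = (-4 - (-2.8)·-9.1429) / (3.8) = -7.7895;  x_2 ← (1−ω)·-6.3495 + ω·-7.7895 = -8.2215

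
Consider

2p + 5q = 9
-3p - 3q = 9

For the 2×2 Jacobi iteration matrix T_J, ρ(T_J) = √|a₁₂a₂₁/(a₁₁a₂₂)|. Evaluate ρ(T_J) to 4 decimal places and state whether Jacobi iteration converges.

a₁₂a₂₁/(a₁₁a₂₂) = (5)·(-3) / ((2)·(-3)) = 2.500000
ρ = √|2.500000| = √2.500000 = 1.5811
ρ > 1, so Jacobi diverges

1.5811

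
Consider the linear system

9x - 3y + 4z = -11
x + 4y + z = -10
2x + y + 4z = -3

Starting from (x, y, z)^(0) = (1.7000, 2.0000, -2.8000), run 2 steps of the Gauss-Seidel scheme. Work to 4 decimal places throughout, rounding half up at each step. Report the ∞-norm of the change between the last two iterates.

2.3012

Iteration 1:
  x = (-11 - (-3)·2.0000 - (4)·-2.8000) / (9) = 0.6889
  y = (-10 - (1)·0.6889 - (1)·-2.8000) / (4) = -1.9722
  z = (-3 - (2)·0.6889 - (1)·-1.9722) / (4) = -0.6014
Iteration 2:
  x = (-11 - (-3)·-1.9722 - (4)·-0.6014) / (9) = -1.6123
  y = (-10 - (1)·-1.6123 - (1)·-0.6014) / (4) = -1.9466
  z = (-3 - (2)·-1.6123 - (1)·-1.9466) / (4) = 0.5428
Change: (-2.3012, 0.0256, 1.1442) → max |·| = 2.3012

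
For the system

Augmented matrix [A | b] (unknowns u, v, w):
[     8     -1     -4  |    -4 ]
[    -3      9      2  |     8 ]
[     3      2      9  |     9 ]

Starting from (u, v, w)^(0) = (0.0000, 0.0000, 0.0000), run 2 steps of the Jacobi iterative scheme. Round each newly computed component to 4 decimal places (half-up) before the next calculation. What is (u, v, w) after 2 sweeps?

(0.1111, 0.5000, 0.9691)

Iteration 1:
  u = (-4 - (-1)·0.0000 - (-4)·0.0000) / (8) = -0.5000
  v = (8 - (-3)·0.0000 - (2)·0.0000) / (9) = 0.8889
  w = (9 - (3)·0.0000 - (2)·0.0000) / (9) = 1.0000
Iteration 2:
  u = (-4 - (-1)·0.8889 - (-4)·1.0000) / (8) = 0.1111
  v = (8 - (-3)·-0.5000 - (2)·1.0000) / (9) = 0.5000
  w = (9 - (3)·-0.5000 - (2)·0.8889) / (9) = 0.9691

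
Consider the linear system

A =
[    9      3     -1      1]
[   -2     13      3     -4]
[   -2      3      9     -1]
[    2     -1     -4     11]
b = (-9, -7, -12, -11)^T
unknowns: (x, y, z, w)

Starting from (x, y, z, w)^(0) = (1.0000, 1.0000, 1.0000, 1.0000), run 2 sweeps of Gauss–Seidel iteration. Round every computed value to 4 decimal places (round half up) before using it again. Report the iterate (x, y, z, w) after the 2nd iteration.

(-0.7785, -0.7559, -1.3977, -1.4354)

Iteration 1:
  x = (-9 - (3)·1.0000 - (-1)·1.0000 - (1)·1.0000) / (9) = -1.3333
  y = (-7 - (-2)·-1.3333 - (3)·1.0000 - (-4)·1.0000) / (13) = -0.6667
  z = (-12 - (-2)·-1.3333 - (3)·-0.6667 - (-1)·1.0000) / (9) = -1.2963
  w = (-11 - (2)·-1.3333 - (-1)·-0.6667 - (-4)·-1.2963) / (11) = -1.2896
Iteration 2:
  x = (-9 - (3)·-0.6667 - (-1)·-1.2963 - (1)·-1.2896) / (9) = -0.7785
  y = (-7 - (-2)·-0.7785 - (3)·-1.2963 - (-4)·-1.2896) / (13) = -0.7559
  z = (-12 - (-2)·-0.7785 - (3)·-0.7559 - (-1)·-1.2896) / (9) = -1.3977
  w = (-11 - (2)·-0.7785 - (-1)·-0.7559 - (-4)·-1.3977) / (11) = -1.4354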